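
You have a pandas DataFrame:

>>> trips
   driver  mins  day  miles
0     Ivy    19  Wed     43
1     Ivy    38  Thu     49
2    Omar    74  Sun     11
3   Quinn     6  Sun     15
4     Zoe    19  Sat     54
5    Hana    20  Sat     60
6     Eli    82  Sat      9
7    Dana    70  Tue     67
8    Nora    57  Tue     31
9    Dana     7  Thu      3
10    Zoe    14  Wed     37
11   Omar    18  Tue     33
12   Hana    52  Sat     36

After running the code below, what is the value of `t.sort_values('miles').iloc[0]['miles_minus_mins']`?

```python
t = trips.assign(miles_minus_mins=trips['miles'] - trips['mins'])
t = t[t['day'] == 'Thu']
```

add column miles_minus_mins = trips['miles'] - trips['mins']:
   driver  mins  day  miles  miles_minus_mins
0     Ivy    19  Wed     43                24
1     Ivy    38  Thu     49                11
2    Omar    74  Sun     11               -63
3   Quinn     6  Sun     15                 9
4     Zoe    19  Sat     54                35
5    Hana    20  Sat     60                40
6     Eli    82  Sat      9               -73
7    Dana    70  Tue     67                -3
8    Nora    57  Tue     31               -26
9    Dana     7  Thu      3                -4
10    Zoe    14  Wed     37                23
11   Omar    18  Tue     33                15
12   Hana    52  Sat     36               -16
filter rows where day == 'Thu':
  driver  mins  day  miles  miles_minus_mins
1    Ivy    38  Thu     49                11
9   Dana     7  Thu      3                -4
sort by miles:
  driver  mins  day  miles  miles_minus_mins
9   Dana     7  Thu      3                -4
1    Ivy    38  Thu     49                11
Finally, value at position 0, column 'miles_minus_mins' = -4.

-4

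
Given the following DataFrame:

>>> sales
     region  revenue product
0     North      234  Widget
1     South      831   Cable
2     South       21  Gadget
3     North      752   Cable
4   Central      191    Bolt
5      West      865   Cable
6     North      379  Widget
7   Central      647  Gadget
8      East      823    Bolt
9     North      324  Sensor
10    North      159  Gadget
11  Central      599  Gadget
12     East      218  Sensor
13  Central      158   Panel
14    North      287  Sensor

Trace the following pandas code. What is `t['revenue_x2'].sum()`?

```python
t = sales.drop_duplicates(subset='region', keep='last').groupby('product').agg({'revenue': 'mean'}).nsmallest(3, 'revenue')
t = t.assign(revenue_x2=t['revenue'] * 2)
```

drop duplicate region (keep=last):
     region  revenue product
2     South       21  Gadget
5      West      865   Cable
12     East      218  Sensor
13  Central      158   Panel
14    North      287  Sensor
group by product, mean of revenue:
         revenue
product         
Cable      865.0
Gadget      21.0
Panel      158.0
Sensor     252.5
take 3 rows with smallest revenue:
         revenue
product         
Gadget      21.0
Panel      158.0
Sensor     252.5
add column revenue_x2 = t['revenue'] * 2:
         revenue  revenue_x2
product                     
Gadget      21.0        42.0
Panel      158.0       316.0
Sensor     252.5       505.0
sum of column 'revenue_x2' → 863.0

863.0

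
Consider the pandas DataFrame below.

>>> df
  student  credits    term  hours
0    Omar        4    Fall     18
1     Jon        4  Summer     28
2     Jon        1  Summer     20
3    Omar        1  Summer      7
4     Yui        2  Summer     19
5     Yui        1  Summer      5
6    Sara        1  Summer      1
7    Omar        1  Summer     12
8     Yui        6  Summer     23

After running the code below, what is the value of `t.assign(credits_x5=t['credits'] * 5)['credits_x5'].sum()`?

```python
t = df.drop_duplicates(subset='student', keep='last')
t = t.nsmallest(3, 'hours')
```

15

drop duplicate student (keep=last):
  student  credits    term  hours
2     Jon        1  Summer     20
6    Sara        1  Summer      1
7    Omar        1  Summer     12
8     Yui        6  Summer     23
take 3 rows with smallest hours:
  student  credits    term  hours
6    Sara        1  Summer      1
7    Omar        1  Summer     12
2     Jon        1  Summer     20
add column credits_x5 = t['credits'] * 5:
  student  credits    term  hours  credits_x5
6    Sara        1  Summer      1           5
7    Omar        1  Summer     12           5
2     Jon        1  Summer     20           5
Hence 15.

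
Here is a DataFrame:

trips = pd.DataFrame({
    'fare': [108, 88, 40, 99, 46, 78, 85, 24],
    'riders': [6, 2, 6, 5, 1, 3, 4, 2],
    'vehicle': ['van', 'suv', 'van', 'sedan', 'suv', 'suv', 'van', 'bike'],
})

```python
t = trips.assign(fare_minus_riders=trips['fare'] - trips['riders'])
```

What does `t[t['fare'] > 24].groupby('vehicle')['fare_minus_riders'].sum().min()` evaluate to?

add column fare_minus_riders = trips['fare'] - trips['riders']:
   fare  riders vehicle  fare_minus_riders
0   108       6     van                102
1    88       2     suv                 86
2    40       6     van                 34
3    99       5   sedan                 94
4    46       1     suv                 45
5    78       3     suv                 75
6    85       4     van                 81
7    24       2    bike                 22
filter rows where fare > 24:
   fare  riders vehicle  fare_minus_riders
0   108       6     van                102
1    88       2     suv                 86
2    40       6     van                 34
3    99       5   sedan                 94
4    46       1     suv                 45
5    78       3     suv                 75
6    85       4     van                 81
group by vehicle, sum of fare_minus_riders:
vehicle
sedan     94
suv      206
van      217
Name: fare_minus_riders, dtype: int64
Reading off the min of the resulting series, we get 94.

94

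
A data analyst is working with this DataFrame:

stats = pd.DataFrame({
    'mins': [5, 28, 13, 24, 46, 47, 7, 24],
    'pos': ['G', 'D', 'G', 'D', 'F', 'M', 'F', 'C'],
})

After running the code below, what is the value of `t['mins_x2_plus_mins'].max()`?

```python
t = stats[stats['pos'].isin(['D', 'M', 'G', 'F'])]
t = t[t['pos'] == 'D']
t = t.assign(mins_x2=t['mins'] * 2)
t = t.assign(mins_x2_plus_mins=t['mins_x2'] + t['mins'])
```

84

filter rows where pos in ['D', 'M', 'G', 'F']:
   mins pos
0     5   G
1    28   D
2    13   G
3    24   D
4    46   F
5    47   M
6     7   F
filter rows where pos == 'D':
   mins pos
1    28   D
3    24   D
add column mins_x2 = t['mins'] * 2:
   mins pos  mins_x2
1    28   D       56
3    24   D       48
add column mins_x2_plus_mins = t['mins_x2'] + t['mins']:
   mins pos  mins_x2  mins_x2_plus_mins
1    28   D       56                 84
3    24   D       48                 72
max of column 'mins_x2_plus_mins' → 84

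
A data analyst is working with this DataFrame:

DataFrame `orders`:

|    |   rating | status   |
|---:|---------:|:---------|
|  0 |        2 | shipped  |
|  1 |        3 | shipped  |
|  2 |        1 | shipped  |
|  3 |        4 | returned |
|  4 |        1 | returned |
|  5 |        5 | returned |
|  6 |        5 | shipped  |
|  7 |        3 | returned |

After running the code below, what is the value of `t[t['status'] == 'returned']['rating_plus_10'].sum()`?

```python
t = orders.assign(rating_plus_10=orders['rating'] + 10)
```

53

add column rating_plus_10 = orders['rating'] + 10:
   rating    status  rating_plus_10
0       2   shipped              12
1       3   shipped              13
2       1   shipped              11
3       4  returned              14
4       1  returned              11
5       5  returned              15
6       5   shipped              15
7       3  returned              13
filter rows where status == 'returned':
   rating    status  rating_plus_10
3       4  returned              14
4       1  returned              11
5       5  returned              15
7       3  returned              13
sum of column 'rating_plus_10' → 53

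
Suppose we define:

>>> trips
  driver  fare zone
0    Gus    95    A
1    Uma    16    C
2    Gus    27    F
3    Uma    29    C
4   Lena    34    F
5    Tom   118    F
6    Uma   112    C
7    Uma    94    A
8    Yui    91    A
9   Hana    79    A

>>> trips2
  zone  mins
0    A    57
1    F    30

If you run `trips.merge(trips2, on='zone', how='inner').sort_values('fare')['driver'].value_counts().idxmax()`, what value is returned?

merge on 'zone' (how='inner') → 7 rows:
  driver  fare zone  mins
0    Gus    95    A    57
1    Gus    27    F    30
2   Lena    34    F    30
3    Tom   118    F    30
4    Uma    94    A    57
5    Yui    91    A    57
6   Hana    79    A    57
sort by fare:
  driver  fare zone  mins
1    Gus    27    F    30
2   Lena    34    F    30
6   Hana    79    A    57
5    Yui    91    A    57
4    Uma    94    A    57
0    Gus    95    A    57
3    Tom   118    F    30
value_counts of driver:
driver
Gus     2
Lena    1
Hana    1
Yui     1
Uma     1
Tom     1
Name: count, dtype: int64

Gus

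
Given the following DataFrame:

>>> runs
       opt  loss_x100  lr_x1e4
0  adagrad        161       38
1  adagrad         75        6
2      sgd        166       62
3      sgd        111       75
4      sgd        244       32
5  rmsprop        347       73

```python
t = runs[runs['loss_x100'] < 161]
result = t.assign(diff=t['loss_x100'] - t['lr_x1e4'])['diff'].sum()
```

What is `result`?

filter rows where loss_x100 < 161:
       opt  loss_x100  lr_x1e4
1  adagrad         75        6
3      sgd        111       75
add column diff = t['loss_x100'] - t['lr_x1e4']:
       opt  loss_x100  lr_x1e4  diff
1  adagrad         75        6    69
3      sgd        111       75    36
Then the sum of column 'diff': 105

105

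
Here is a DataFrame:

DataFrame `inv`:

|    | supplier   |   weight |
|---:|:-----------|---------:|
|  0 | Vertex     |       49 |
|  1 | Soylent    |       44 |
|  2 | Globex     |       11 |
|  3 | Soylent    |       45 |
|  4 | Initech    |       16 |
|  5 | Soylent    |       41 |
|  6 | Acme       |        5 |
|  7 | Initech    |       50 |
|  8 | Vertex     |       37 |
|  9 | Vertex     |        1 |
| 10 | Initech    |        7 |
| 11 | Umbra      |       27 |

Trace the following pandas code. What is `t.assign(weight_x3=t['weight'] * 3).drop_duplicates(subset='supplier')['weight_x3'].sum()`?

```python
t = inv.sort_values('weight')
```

sort by weight:
   supplier  weight
9    Vertex       1
6      Acme       5
10  Initech       7
2    Globex      11
4   Initech      16
11    Umbra      27
8    Vertex      37
5   Soylent      41
1   Soylent      44
3   Soylent      45
0    Vertex      49
7   Initech      50
add column weight_x3 = t['weight'] * 3:
   supplier  weight  weight_x3
9    Vertex       1          3
6      Acme       5         15
10  Initech       7         21
2    Globex      11         33
4   Initech      16         48
11    Umbra      27         81
8    Vertex      37        111
5   Soylent      41        123
1   Soylent      44        132
3   Soylent      45        135
0    Vertex      49        147
7   Initech      50        150
drop duplicate supplier (keep=first):
   supplier  weight  weight_x3
9    Vertex       1          3
6      Acme       5         15
10  Initech       7         21
2    Globex      11         33
11    Umbra      27         81
5   Soylent      41        123
The sum of column 'weight_x3' is 276.

276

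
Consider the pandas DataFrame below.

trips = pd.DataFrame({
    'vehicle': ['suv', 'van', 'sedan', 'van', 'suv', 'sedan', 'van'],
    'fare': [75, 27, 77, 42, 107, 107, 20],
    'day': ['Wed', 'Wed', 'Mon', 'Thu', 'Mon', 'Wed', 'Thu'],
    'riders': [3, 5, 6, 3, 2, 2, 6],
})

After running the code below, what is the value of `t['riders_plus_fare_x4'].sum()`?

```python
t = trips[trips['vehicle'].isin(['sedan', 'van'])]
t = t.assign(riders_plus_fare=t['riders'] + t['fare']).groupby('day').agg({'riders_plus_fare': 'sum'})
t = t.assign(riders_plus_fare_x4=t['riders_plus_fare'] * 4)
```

filter rows where vehicle in ['sedan', 'van']:
  vehicle  fare  day  riders
1     van    27  Wed       5
2   sedan    77  Mon       6
3     van    42  Thu       3
5   sedan   107  Wed       2
6     van    20  Thu       6
add column riders_plus_fare = t['riders'] + t['fare']:
  vehicle  fare  day  riders  riders_plus_fare
1     van    27  Wed       5                32
2   sedan    77  Mon       6                83
3     van    42  Thu       3                45
5   sedan   107  Wed       2               109
6     van    20  Thu       6                26
group by day, sum of riders_plus_fare:
     riders_plus_fare
day                  
Mon                83
Thu                71
Wed               141
add column riders_plus_fare_x4 = t['riders_plus_fare'] * 4:
     riders_plus_fare  riders_plus_fare_x4
day                                       
Mon                83                  332
Thu                71                  284
Wed               141                  564

1180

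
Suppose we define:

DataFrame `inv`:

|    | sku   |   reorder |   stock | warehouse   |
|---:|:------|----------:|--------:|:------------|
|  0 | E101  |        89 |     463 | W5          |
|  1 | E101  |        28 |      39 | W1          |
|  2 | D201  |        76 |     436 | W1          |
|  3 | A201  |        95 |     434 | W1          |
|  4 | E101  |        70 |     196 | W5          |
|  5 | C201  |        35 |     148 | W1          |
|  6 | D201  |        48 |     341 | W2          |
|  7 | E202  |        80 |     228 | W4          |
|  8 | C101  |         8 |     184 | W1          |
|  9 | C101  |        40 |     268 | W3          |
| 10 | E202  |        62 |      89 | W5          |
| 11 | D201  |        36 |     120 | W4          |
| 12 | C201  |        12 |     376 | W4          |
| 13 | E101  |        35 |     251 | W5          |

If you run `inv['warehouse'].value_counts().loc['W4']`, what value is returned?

3

value_counts of warehouse:
warehouse
W1    5
W5    4
W4    3
W2    1
W3    1
Name: count, dtype: int64
Hence 3.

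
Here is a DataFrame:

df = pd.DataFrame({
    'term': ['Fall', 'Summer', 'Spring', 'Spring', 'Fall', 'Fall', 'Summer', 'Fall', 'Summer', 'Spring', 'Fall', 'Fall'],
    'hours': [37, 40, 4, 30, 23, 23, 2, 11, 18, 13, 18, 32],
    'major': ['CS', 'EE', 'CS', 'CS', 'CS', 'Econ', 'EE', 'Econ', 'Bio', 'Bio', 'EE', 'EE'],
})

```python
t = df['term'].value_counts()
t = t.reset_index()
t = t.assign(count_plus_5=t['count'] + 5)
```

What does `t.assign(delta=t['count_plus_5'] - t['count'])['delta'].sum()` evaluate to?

value_counts of term:
term
Fall      6
Summer    3
Spring    3
Name: count, dtype: int64
reset_index():
     term  count
0    Fall      6
1  Summer      3
2  Spring      3
add column count_plus_5 = t['count'] + 5:
     term  count  count_plus_5
0    Fall      6            11
1  Summer      3             8
2  Spring      3             8
add column delta = t['count_plus_5'] - t['count']:
     term  count  count_plus_5  delta
0    Fall      6            11      5
1  Summer      3             8      5
2  Spring      3             8      5
Then the sum of column 'delta': 15

15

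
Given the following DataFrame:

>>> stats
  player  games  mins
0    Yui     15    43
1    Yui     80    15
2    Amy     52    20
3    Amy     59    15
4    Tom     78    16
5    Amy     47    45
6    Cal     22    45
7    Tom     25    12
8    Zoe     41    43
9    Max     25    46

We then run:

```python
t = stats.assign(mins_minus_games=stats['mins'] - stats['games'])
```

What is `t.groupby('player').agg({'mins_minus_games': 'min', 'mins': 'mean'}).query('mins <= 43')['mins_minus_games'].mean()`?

-42.25

add column mins_minus_games = stats['mins'] - stats['games']:
  player  games  mins  mins_minus_games
0    Yui     15    43                28
1    Yui     80    15               -65
2    Amy     52    20               -32
3    Amy     59    15               -44
4    Tom     78    16               -62
5    Amy     47    45                -2
6    Cal     22    45                23
7    Tom     25    12               -13
8    Zoe     41    43                 2
9    Max     25    46                21
group by player: min(mins_minus_games), mean(mins):
        mins_minus_games       mins
player                             
Amy                  -44  26.666667
Cal                   23  45.000000
Max                   21  46.000000
Tom                  -62  14.000000
Yui                  -65  29.000000
Zoe                    2  43.000000
filter rows where mins <= 43:
        mins_minus_games       mins
player                             
Amy                  -44  26.666667
Tom                  -62  14.000000
Yui                  -65  29.000000
Zoe                    2  43.000000
The mean of column 'mins_minus_games' is -42.25.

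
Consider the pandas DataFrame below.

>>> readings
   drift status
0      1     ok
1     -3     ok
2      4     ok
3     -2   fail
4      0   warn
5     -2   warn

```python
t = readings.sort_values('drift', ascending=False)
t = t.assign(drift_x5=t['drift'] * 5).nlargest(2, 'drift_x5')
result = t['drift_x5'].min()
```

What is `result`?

5

sort by drift descending:
   drift status
2      4     ok
0      1     ok
4      0   warn
3     -2   fail
5     -2   warn
1     -3     ok
add column drift_x5 = t['drift'] * 5:
   drift status  drift_x5
2      4     ok        20
0      1     ok         5
4      0   warn         0
3     -2   fail       -10
5     -2   warn       -10
1     -3     ok       -15
take 2 rows with largest drift_x5:
   drift status  drift_x5
2      4     ok        20
0      1     ok         5
Taking the min of column 'drift_x5' gives 5.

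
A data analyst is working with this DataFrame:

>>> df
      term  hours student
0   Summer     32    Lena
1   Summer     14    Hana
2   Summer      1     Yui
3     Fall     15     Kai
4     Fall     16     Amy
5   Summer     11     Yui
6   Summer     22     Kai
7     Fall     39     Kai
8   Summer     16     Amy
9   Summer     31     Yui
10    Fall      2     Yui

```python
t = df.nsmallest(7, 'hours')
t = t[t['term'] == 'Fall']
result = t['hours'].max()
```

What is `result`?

16

take 7 rows with smallest hours:
      term  hours student
2   Summer      1     Yui
10    Fall      2     Yui
5   Summer     11     Yui
1   Summer     14    Hana
3     Fall     15     Kai
4     Fall     16     Amy
8   Summer     16     Amy
filter rows where term == 'Fall':
    term  hours student
10  Fall      2     Yui
3   Fall     15     Kai
4   Fall     16     Amy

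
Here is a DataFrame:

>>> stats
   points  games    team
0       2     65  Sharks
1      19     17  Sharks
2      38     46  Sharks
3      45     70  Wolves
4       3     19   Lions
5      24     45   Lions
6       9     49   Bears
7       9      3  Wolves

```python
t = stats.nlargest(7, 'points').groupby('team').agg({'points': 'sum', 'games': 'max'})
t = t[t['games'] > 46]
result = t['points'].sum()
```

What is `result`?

take 7 rows with largest points:
   points  games    team
3      45     70  Wolves
2      38     46  Sharks
5      24     45   Lions
1      19     17  Sharks
6       9     49   Bears
7       9      3  Wolves
4       3     19   Lions
group by team: sum(points), max(games):
        points  games
team                 
Bears        9     49
Lions       27     45
Sharks      57     46
Wolves      54     70
filter rows where games > 46:
        points  games
team                 
Bears        9     49
Wolves      54     70

63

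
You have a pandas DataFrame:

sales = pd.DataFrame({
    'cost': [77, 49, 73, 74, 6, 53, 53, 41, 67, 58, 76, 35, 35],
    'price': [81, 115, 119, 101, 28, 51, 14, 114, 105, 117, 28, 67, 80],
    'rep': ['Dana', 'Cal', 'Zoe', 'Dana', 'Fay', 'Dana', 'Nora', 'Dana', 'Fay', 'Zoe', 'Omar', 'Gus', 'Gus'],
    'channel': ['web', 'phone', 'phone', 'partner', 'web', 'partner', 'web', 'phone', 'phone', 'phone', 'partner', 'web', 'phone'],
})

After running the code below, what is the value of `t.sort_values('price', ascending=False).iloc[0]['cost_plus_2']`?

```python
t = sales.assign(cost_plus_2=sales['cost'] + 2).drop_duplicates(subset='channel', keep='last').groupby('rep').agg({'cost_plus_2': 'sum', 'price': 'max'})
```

74

add column cost_plus_2 = sales['cost'] + 2:
    cost  price   rep  channel  cost_plus_2
0     77     81  Dana      web           79
1     49    115   Cal    phone           51
2     73    119   Zoe    phone           75
3     74    101  Dana  partner           76
4      6     28   Fay      web            8
5     53     51  Dana  partner           55
6     53     14  Nora      web           55
7     41    114  Dana    phone           43
8     67    105   Fay    phone           69
9     58    117   Zoe    phone           60
10    76     28  Omar  partner           78
11    35     67   Gus      web           37
12    35     80   Gus    phone           37
drop duplicate channel (keep=last):
    cost  price   rep  channel  cost_plus_2
10    76     28  Omar  partner           78
11    35     67   Gus      web           37
12    35     80   Gus    phone           37
group by rep: sum(cost_plus_2), max(price):
      cost_plus_2  price
rep                     
Gus            74     80
Omar           78     28
sort by price descending:
      cost_plus_2  price
rep                     
Gus            74     80
Omar           78     28
Finally, value at position 0, column 'cost_plus_2' = 74.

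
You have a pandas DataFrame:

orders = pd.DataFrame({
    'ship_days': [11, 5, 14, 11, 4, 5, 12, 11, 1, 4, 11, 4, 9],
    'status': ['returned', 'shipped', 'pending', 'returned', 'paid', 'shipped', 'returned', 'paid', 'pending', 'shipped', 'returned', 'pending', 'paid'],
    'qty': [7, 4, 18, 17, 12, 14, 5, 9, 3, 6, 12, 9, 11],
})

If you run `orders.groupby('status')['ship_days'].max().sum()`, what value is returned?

42

group by status, max of ship_days:
status
paid        11
pending     14
returned    12
shipped      5
Name: ship_days, dtype: int64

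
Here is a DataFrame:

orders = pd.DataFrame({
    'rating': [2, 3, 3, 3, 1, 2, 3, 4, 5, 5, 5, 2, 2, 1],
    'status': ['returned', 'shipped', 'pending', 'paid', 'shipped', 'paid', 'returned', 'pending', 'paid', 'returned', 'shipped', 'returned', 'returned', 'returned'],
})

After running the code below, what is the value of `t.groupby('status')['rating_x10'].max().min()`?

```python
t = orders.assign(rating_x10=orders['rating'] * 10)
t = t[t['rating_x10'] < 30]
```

10

add column rating_x10 = orders['rating'] * 10:
    rating    status  rating_x10
0        2  returned          20
1        3   shipped          30
2        3   pending          30
3        3      paid          30
4        1   shipped          10
5        2      paid          20
6        3  returned          30
7        4   pending          40
8        5      paid          50
9        5  returned          50
10       5   shipped          50
11       2  returned          20
12       2  returned          20
13       1  returned          10
filter rows where rating_x10 < 30:
    rating    status  rating_x10
0        2  returned          20
4        1   shipped          10
5        2      paid          20
11       2  returned          20
12       2  returned          20
13       1  returned          10
group by status, max of rating_x10:
status
paid        20
returned    20
shipped     10
Name: rating_x10, dtype: int64
So min() = 10.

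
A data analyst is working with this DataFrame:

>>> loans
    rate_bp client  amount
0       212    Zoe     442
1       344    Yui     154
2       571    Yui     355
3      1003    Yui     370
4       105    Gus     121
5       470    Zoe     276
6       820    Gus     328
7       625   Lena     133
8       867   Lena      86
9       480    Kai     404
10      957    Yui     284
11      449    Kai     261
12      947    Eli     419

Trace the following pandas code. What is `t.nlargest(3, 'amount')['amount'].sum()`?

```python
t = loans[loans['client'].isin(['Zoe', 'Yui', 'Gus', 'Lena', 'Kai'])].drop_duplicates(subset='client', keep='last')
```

888

filter rows where client in ['Zoe', 'Yui', 'Gus', 'Lena', 'Kai']:
    rate_bp client  amount
0       212    Zoe     442
1       344    Yui     154
2       571    Yui     355
3      1003    Yui     370
4       105    Gus     121
5       470    Zoe     276
6       820    Gus     328
7       625   Lena     133
8       867   Lena      86
9       480    Kai     404
10      957    Yui     284
11      449    Kai     261
drop duplicate client (keep=last):
    rate_bp client  amount
5       470    Zoe     276
6       820    Gus     328
8       867   Lena      86
10      957    Yui     284
11      449    Kai     261
take 3 rows with largest amount:
    rate_bp client  amount
6       820    Gus     328
10      957    Yui     284
5       470    Zoe     276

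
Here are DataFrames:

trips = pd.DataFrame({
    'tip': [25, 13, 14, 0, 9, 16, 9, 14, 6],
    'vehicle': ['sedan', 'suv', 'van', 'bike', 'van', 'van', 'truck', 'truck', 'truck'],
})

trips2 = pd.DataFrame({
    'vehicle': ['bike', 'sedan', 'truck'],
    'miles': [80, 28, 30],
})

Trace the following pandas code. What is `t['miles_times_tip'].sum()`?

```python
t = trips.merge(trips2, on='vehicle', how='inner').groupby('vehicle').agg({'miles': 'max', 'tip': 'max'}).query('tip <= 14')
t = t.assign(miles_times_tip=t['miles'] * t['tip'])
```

420

merge on 'vehicle' (how='inner') → 5 rows:
   tip vehicle  miles
0   25   sedan     28
1    0    bike     80
2    9   truck     30
3   14   truck     30
4    6   truck     30
group by vehicle: max(miles), max(tip):
         miles  tip
vehicle            
bike        80    0
sedan       28   25
truck       30   14
filter rows where tip <= 14:
         miles  tip
vehicle            
bike        80    0
truck       30   14
add column miles_times_tip = t['miles'] * t['tip']:
         miles  tip  miles_times_tip
vehicle                             
bike        80    0                0
truck       30   14              420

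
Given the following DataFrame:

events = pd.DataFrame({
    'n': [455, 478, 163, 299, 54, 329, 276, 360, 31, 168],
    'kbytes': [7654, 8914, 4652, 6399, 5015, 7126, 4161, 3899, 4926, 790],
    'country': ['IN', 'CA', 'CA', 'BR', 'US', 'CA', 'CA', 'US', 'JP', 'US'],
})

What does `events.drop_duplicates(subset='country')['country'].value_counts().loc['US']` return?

1

drop duplicate country (keep=first):
     n  kbytes country
0  455    7654      IN
1  478    8914      CA
3  299    6399      BR
4   54    5015      US
8   31    4926      JP
value_counts of country:
country
IN    1
CA    1
BR    1
US    1
JP    1
Name: count, dtype: int64
Then the value at index 'US': 1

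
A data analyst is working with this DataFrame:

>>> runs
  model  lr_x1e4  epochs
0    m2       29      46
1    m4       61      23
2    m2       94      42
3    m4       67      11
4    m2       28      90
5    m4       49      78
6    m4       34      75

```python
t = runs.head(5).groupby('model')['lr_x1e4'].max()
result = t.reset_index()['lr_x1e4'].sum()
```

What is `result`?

take first 5 rows:
  model  lr_x1e4  epochs
0    m2       29      46
1    m4       61      23
2    m2       94      42
3    m4       67      11
4    m2       28      90
group by model, max of lr_x1e4:
model
m2    94
m4    67
Name: lr_x1e4, dtype: int64
reset_index():
  model  lr_x1e4
0    m2       94
1    m4       67

161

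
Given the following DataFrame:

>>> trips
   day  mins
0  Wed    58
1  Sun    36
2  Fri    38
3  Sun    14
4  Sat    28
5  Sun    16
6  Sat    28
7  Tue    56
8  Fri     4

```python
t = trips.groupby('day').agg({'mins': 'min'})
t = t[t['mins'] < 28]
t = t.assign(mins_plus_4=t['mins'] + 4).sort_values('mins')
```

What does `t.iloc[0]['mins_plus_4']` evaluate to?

8

group by day, min of mins:
     mins
day      
Fri     4
Sat    28
Sun    14
Tue    56
Wed    58
filter rows where mins < 28:
     mins
day      
Fri     4
Sun    14
add column mins_plus_4 = t['mins'] + 4:
     mins  mins_plus_4
day                   
Fri     4            8
Sun    14           18
sort by mins:
     mins  mins_plus_4
day                   
Fri     4            8
Sun    14           18
So iloc[0]['mins_plus_4'] = 8.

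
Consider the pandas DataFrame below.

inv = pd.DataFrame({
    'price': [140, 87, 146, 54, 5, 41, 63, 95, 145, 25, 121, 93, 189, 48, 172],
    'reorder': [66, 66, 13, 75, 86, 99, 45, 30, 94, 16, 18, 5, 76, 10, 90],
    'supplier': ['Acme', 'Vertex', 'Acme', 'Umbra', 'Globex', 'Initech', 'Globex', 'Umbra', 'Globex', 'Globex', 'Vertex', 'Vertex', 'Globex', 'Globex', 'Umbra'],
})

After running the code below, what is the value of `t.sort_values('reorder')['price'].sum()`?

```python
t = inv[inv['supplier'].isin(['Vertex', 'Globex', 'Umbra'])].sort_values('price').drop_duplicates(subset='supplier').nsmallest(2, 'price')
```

filter rows where supplier in ['Vertex', 'Globex', 'Umbra']:
    price  reorder supplier
1      87       66   Vertex
3      54       75    Umbra
4       5       86   Globex
6      63       45   Globex
7      95       30    Umbra
8     145       94   Globex
9      25       16   Globex
10    121       18   Vertex
11     93        5   Vertex
12    189       76   Globex
13     48       10   Globex
14    172       90    Umbra
sort by price:
    price  reorder supplier
4       5       86   Globex
9      25       16   Globex
13     48       10   Globex
3      54       75    Umbra
6      63       45   Globex
1      87       66   Vertex
11     93        5   Vertex
7      95       30    Umbra
10    121       18   Vertex
8     145       94   Globex
14    172       90    Umbra
12    189       76   Globex
drop duplicate supplier (keep=first):
   price  reorder supplier
4      5       86   Globex
3     54       75    Umbra
1     87       66   Vertex
take 2 rows with smallest price:
   price  reorder supplier
4      5       86   Globex
3     54       75    Umbra
sort by reorder:
   price  reorder supplier
3     54       75    Umbra
4      5       86   Globex
Taking the sum of column 'price' gives 59.

59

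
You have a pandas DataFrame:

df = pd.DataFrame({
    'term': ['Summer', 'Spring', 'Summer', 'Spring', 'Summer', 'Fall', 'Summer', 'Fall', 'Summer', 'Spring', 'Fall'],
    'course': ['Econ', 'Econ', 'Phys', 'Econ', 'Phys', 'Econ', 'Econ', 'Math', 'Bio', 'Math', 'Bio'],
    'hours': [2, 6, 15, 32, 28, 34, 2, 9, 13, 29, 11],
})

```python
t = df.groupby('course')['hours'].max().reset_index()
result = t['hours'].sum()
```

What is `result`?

group by course, max of hours:
course
Bio     13
Econ    34
Math    29
Phys    28
Name: hours, dtype: int64
reset_index():
  course  hours
0    Bio     13
1   Econ     34
2   Math     29
3   Phys     28

104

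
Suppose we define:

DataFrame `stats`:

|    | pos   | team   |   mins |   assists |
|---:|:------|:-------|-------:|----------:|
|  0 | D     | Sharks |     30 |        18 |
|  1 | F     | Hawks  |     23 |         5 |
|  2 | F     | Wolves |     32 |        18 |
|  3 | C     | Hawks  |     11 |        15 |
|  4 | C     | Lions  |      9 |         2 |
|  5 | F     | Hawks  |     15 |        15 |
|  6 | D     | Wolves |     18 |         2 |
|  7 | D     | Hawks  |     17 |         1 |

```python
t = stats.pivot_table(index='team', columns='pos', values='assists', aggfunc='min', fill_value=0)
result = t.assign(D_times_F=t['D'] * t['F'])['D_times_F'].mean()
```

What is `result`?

pivot: rows=team, cols=pos, min(assists):
pos      C   D   F
team              
Hawks   15   1   5
Lions    2   0   0
Sharks   0  18   0
Wolves   0   2  18
add column D_times_F = t['D'] * t['F']:
pos      C   D   F  D_times_F
team                         
Hawks   15   1   5          5
Lions    2   0   0          0
Sharks   0  18   0          0
Wolves   0   2  18         36

10.25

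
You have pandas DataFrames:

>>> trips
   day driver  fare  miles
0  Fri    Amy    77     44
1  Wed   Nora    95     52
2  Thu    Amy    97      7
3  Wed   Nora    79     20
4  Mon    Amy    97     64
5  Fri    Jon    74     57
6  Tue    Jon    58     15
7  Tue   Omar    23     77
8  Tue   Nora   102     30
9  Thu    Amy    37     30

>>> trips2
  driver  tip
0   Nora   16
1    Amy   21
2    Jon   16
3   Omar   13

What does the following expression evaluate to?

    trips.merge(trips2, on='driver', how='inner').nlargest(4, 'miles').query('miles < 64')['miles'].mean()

merge on 'driver' (how='inner') → 10 rows:
   day driver  fare  miles  tip
0  Fri    Amy    77     44   21
1  Wed   Nora    95     52   16
2  Thu    Amy    97      7   21
3  Wed   Nora    79     20   16
4  Mon    Amy    97     64   21
5  Fri    Jon    74     57   16
6  Tue    Jon    58     15   16
7  Tue   Omar    23     77   13
8  Tue   Nora   102     30   16
9  Thu    Amy    37     30   21
take 4 rows with largest miles:
   day driver  fare  miles  tip
7  Tue   Omar    23     77   13
4  Mon    Amy    97     64   21
5  Fri    Jon    74     57   16
1  Wed   Nora    95     52   16
filter rows where miles < 64:
   day driver  fare  miles  tip
5  Fri    Jon    74     57   16
1  Wed   Nora    95     52   16

54.5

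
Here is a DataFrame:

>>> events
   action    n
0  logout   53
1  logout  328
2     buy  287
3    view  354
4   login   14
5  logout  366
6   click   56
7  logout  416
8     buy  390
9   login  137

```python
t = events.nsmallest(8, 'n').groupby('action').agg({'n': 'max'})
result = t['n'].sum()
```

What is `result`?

take 8 rows with smallest n:
   action    n
4   login   14
0  logout   53
6   click   56
9   login  137
2     buy  287
1  logout  328
3    view  354
5  logout  366
group by action, max of n:
          n
action     
buy     287
click    56
login   137
logout  366
view    354
Finally, sum of column 'n' = 1200.

1200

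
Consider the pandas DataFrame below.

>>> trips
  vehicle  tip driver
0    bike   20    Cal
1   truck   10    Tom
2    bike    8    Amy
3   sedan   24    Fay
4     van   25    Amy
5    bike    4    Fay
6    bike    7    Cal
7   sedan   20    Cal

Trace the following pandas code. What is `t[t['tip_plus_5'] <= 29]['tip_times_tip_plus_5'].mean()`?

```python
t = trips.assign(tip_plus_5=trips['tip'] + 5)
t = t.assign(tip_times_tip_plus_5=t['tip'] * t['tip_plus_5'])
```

add column tip_plus_5 = trips['tip'] + 5:
  vehicle  tip driver  tip_plus_5
0    bike   20    Cal          25
1   truck   10    Tom          15
2    bike    8    Amy          13
3   sedan   24    Fay          29
4     van   25    Amy          30
5    bike    4    Fay           9
6    bike    7    Cal          12
7   sedan   20    Cal          25
add column tip_times_tip_plus_5 = t['tip'] * t['tip_plus_5']:
  vehicle  tip driver  tip_plus_5  tip_times_tip_plus_5
0    bike   20    Cal          25                   500
1   truck   10    Tom          15                   150
2    bike    8    Amy          13                   104
3   sedan   24    Fay          29                   696
4     van   25    Amy          30                   750
5    bike    4    Fay           9                    36
6    bike    7    Cal          12                    84
7   sedan   20    Cal          25                   500
filter rows where tip_plus_5 <= 29:
  vehicle  tip driver  tip_plus_5  tip_times_tip_plus_5
0    bike   20    Cal          25                   500
1   truck   10    Tom          15                   150
2    bike    8    Amy          13                   104
3   sedan   24    Fay          29                   696
5    bike    4    Fay           9                    36
6    bike    7    Cal          12                    84
7   sedan   20    Cal          25                   500
Taking the mean of column 'tip_times_tip_plus_5' gives 295.714285714.

295.714285714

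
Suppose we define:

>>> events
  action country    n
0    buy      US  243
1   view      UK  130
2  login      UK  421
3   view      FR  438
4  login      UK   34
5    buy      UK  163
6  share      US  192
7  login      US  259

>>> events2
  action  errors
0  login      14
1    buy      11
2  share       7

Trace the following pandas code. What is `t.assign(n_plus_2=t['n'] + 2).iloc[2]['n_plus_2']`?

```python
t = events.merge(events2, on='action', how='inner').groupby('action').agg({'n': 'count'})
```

3

merge on 'action' (how='inner') → 6 rows:
  action country    n  errors
0    buy      US  243      11
1  login      UK  421      14
2  login      UK   34      14
3    buy      UK  163      11
4  share      US  192       7
5  login      US  259      14
group by action, count of n:
        n
action   
buy     2
login   3
share   1
add column n_plus_2 = t['n'] + 2:
        n  n_plus_2
action             
buy     2         4
login   3         5
share   1         3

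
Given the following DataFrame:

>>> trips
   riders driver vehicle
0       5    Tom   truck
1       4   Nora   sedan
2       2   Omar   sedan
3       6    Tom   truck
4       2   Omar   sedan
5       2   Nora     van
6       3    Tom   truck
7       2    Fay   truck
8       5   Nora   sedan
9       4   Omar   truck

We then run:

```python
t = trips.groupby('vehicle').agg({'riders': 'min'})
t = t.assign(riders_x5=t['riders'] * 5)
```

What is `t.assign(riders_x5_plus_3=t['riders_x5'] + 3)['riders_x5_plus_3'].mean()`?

group by vehicle, min of riders:
         riders
vehicle        
sedan         2
truck         2
van           2
add column riders_x5 = t['riders'] * 5:
         riders  riders_x5
vehicle                   
sedan         2         10
truck         2         10
van           2         10
add column riders_x5_plus_3 = t['riders_x5'] + 3:
         riders  riders_x5  riders_x5_plus_3
vehicle                                     
sedan         2         10                13
truck         2         10                13
van           2         10                13

13.0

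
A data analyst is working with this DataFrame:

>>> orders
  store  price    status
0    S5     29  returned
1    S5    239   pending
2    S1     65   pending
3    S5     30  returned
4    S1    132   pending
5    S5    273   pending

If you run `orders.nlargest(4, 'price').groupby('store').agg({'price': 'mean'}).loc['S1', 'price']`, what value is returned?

98.5

take 4 rows with largest price:
  store  price   status
5    S5    273  pending
1    S5    239  pending
4    S1    132  pending
2    S1     65  pending
group by store, mean of price:
       price
store       
S1      98.5
S5     256.0
Taking the value at row 'S1', column 'price' gives 98.5.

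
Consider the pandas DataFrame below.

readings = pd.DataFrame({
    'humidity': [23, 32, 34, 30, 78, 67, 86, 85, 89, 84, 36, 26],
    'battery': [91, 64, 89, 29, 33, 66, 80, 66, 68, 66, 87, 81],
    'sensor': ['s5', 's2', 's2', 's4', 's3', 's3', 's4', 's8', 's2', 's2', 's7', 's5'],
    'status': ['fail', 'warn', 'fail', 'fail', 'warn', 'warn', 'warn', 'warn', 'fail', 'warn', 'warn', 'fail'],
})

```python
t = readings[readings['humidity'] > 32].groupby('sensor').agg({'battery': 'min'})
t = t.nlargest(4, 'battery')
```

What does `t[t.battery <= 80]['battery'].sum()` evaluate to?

212

filter rows where humidity > 32:
    humidity  battery sensor status
2         34       89     s2   fail
4         78       33     s3   warn
5         67       66     s3   warn
6         86       80     s4   warn
7         85       66     s8   warn
8         89       68     s2   fail
9         84       66     s2   warn
10        36       87     s7   warn
group by sensor, min of battery:
        battery
sensor         
s2           66
s3           33
s4           80
s7           87
s8           66
take 4 rows with largest battery:
        battery
sensor         
s7           87
s4           80
s2           66
s8           66
filter rows where battery <= 80:
        battery
sensor         
s4           80
s2           66
s8           66
The sum of column 'battery' is 212.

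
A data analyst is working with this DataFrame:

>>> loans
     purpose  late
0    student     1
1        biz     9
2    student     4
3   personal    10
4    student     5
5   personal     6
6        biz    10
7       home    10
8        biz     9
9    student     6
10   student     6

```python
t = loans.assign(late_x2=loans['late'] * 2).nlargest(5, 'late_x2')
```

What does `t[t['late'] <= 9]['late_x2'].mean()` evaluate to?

18.0

add column late_x2 = loans['late'] * 2:
     purpose  late  late_x2
0    student     1        2
1        biz     9       18
2    student     4        8
3   personal    10       20
4    student     5       10
5   personal     6       12
6        biz    10       20
7       home    10       20
8        biz     9       18
9    student     6       12
10   student     6       12
take 5 rows with largest late_x2:
    purpose  late  late_x2
3  personal    10       20
6       biz    10       20
7      home    10       20
1       biz     9       18
8       biz     9       18
filter rows where late <= 9:
  purpose  late  late_x2
1     biz     9       18
8     biz     9       18
mean of column 'late_x2' → 18.0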